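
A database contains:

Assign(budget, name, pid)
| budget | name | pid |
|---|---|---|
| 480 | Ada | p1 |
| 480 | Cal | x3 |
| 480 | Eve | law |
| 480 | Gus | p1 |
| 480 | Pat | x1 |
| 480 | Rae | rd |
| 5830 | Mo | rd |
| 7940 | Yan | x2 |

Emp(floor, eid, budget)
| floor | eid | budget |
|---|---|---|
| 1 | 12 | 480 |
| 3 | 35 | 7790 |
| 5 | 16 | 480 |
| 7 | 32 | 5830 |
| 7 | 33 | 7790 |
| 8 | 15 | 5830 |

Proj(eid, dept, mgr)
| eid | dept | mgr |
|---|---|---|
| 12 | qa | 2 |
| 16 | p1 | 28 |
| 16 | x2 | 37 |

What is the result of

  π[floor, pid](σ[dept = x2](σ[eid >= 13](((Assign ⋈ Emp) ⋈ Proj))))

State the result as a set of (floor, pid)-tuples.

{(5, law), (5, p1), (5, rd), (5, x1), (5, x3)}

Natural join on budget: {(480, Ada, p1, 1, 12), (480, Ada, p1, 5, 16), (480, Cal, x3, 1, 12), (480, Cal, x3, 5, 16), (480, Eve, law, 1, 12), (480, Eve, law, 5, 16), (480, Gus, p1, 1, 12), (480, Gus, p1, 5, 16), (480, Pat, x1, 1, 12), (480, Pat, x1, 5, 16), (480, Rae, rd, 1, 12), (480, Rae, rd, 5, 16), (5830, Mo, rd, 7, 32), (5830, Mo, rd, 8, 15)}
Natural join on eid: {(480, Ada, p1, 1, 12, qa, 2), (480, Ada, p1, 5, 16, p1, 28), (480, Ada, p1, 5, 16, x2, 37), (480, Cal, x3, 1, 12, qa, 2), (480, Cal, x3, 5, 16, p1, 28), (480, Cal, x3, 5, 16, x2, 37), (480, Eve, law, 1, 12, qa, 2), (480, Eve, law, 5, 16, p1, 28), (480, Eve, law, 5, 16, x2, 37), (480, Gus, p1, 1, 12, qa, 2), (480, Gus, p1, 5, 16, p1, 28), (480, Gus, p1, 5, 16, x2, 37), (480, Pat, x1, 1, 12, qa, 2), (480, Pat, x1, 5, 16, p1, 28), (480, Pat, x1, 5, 16, x2, 37), (480, Rae, rd, 1, 12, qa, 2), (480, Rae, rd, 5, 16, p1, 28), (480, Rae, rd, 5, 16, x2, 37)}
Apply σ_{eid >= 13}; surviving tuples: {(480, Ada, p1, 5, 16, p1, 28), (480, Ada, p1, 5, 16, x2, 37), (480, Cal, x3, 5, 16, p1, 28), (480, Cal, x3, 5, 16, x2, 37), (480, Eve, law, 5, 16, p1, 28), (480, Eve, law, 5, 16, x2, 37), (480, Gus, p1, 5, 16, p1, 28), (480, Gus, p1, 5, 16, x2, 37), (480, Pat, x1, 5, 16, p1, 28), (480, Pat, x1, 5, 16, x2, 37), (480, Rae, rd, 5, 16, p1, 28), (480, Rae, rd, 5, 16, x2, 37)}
Apply σ_{dept = x2}; surviving tuples: {(480, Ada, p1, 5, 16, x2, 37), (480, Cal, x3, 5, 16, x2, 37), (480, Eve, law, 5, 16, x2, 37), (480, Gus, p1, 5, 16, x2, 37), (480, Pat, x1, 5, 16, x2, 37), (480, Rae, rd, 5, 16, x2, 37)}
Projecting to floor, pid (1 duplicate(s) eliminated): {(5, law), (5, p1), (5, rd), (5, x1), (5, x3)}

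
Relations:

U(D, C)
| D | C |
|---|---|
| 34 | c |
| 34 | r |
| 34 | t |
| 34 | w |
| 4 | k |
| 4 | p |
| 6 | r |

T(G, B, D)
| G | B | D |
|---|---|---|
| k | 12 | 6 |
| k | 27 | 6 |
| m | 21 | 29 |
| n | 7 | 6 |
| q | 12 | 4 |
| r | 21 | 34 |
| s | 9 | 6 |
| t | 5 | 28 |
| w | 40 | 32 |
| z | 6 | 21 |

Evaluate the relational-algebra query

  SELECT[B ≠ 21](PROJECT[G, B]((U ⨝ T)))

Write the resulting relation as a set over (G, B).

{(k, 12), (k, 27), (n, 7), (q, 12), (s, 9)}

U ⋈ T (natural join on D): {(34, c, r, 21), (34, r, r, 21), (34, t, r, 21), (34, w, r, 21), (4, k, q, 12), (4, p, q, 12), (6, r, k, 12), (6, r, k, 27), (6, r, n, 7), (6, r, s, 9)}
π[G, B]: project onto (G, B) (4 duplicate(s) eliminated) → {(k, 12), (k, 27), (n, 7), (q, 12), (r, 21), (s, 9)}
Apply σ_{B ≠ 21}; surviving tuples: {(k, 12), (k, 27), (n, 7), (q, 12), (s, 9)}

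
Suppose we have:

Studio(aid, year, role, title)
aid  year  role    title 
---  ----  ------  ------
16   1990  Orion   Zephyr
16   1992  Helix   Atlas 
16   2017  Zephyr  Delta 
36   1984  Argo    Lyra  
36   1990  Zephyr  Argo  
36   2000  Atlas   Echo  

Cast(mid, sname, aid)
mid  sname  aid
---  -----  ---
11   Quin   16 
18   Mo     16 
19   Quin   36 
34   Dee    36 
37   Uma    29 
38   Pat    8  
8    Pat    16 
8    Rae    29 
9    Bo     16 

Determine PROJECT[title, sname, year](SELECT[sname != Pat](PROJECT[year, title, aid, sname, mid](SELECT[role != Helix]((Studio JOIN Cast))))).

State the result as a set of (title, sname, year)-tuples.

Studio ⋈ Cast (natural join on aid): {(16, 1990, Orion, Zephyr, 11, Quin), (16, 1990, Orion, Zephyr, 18, Mo), (16, 1990, Orion, Zephyr, 8, Pat), (16, 1990, Orion, Zephyr, 9, Bo), (16, 1992, Helix, Atlas, 11, Quin), (16, 1992, Helix, Atlas, 18, Mo), (16, 1992, Helix, Atlas, 8, Pat), (16, 1992, Helix, Atlas, 9, Bo), (16, 2017, Zephyr, Delta, 11, Quin), (16, 2017, Zephyr, Delta, 18, Mo), (16, 2017, Zephyr, Delta, 8, Pat), (16, 2017, Zephyr, Delta, 9, Bo), (36, 1984, Argo, Lyra, 19, Quin), (36, 1984, Argo, Lyra, 34, Dee), (36, 1990, Zephyr, Argo, 19, Quin), (36, 1990, Zephyr, Argo, 34, Dee), (36, 2000, Atlas, Echo, 19, Quin), (36, 2000, Atlas, Echo, 34, Dee)}
Apply σ_{role != Helix}; surviving tuples: {(16, 1990, Orion, Zephyr, 11, Quin), (16, 1990, Orion, Zephyr, 18, Mo), (16, 1990, Orion, Zephyr, 8, Pat), (16, 1990, Orion, Zephyr, 9, Bo), (16, 2017, Zephyr, Delta, 11, Quin), (16, 2017, Zephyr, Delta, 18, Mo), (16, 2017, Zephyr, Delta, 8, Pat), (16, 2017, Zephyr, Delta, 9, Bo), (36, 1984, Argo, Lyra, 19, Quin), (36, 1984, Argo, Lyra, 34, Dee), (36, 1990, Zephyr, Argo, 19, Quin), (36, 1990, Zephyr, Argo, 34, Dee), (36, 2000, Atlas, Echo, 19, Quin), (36, 2000, Atlas, Echo, 34, Dee)}
Keep only column(s) year, title, aid, sname, mid: {(1984, Lyra, 36, Dee, 34), (1984, Lyra, 36, Quin, 19), (1990, Argo, 36, Dee, 34), (1990, Argo, 36, Quin, 19), (1990, Zephyr, 16, Bo, 9), (1990, Zephyr, 16, Mo, 18), (1990, Zephyr, 16, Pat, 8), (1990, Zephyr, 16, Quin, 11), (2000, Echo, 36, Dee, 34), (2000, Echo, 36, Quin, 19), (2017, Delta, 16, Bo, 9), (2017, Delta, 16, Mo, 18), (2017, Delta, 16, Pat, 8), (2017, Delta, 16, Quin, 11)}
Apply σ_{sname != Pat}; surviving tuples: {(1984, Lyra, 36, Dee, 34), (1984, Lyra, 36, Quin, 19), (1990, Argo, 36, Dee, 34), (1990, Argo, 36, Quin, 19), (1990, Zephyr, 16, Bo, 9), (1990, Zephyr, 16, Mo, 18), (1990, Zephyr, 16, Quin, 11), (2000, Echo, 36, Dee, 34), (2000, Echo, 36, Quin, 19), (2017, Delta, 16, Bo, 9), (2017, Delta, 16, Mo, 18), (2017, Delta, 16, Quin, 11)}
Keep only column(s) title, sname, year: {(Argo, Dee, 1990), (Argo, Quin, 1990), (Delta, Bo, 2017), (Delta, Mo, 2017), (Delta, Quin, 2017), (Echo, Dee, 2000), (Echo, Quin, 2000), (Lyra, Dee, 1984), (Lyra, Quin, 1984), (Zephyr, Bo, 1990), (Zephyr, Mo, 1990), (Zephyr, Quin, 1990)}

{(Argo, Dee, 1990), (Argo, Quin, 1990), (Delta, Bo, 2017), (Delta, Mo, 2017), (Delta, Quin, 2017), (Echo, Dee, 2000), (Echo, Quin, 2000), (Lyra, Dee, 1984), (Lyra, Quin, 1984), (Zephyr, Bo, 1990), (Zephyr, Mo, 1990), (Zephyr, Quin, 1990)}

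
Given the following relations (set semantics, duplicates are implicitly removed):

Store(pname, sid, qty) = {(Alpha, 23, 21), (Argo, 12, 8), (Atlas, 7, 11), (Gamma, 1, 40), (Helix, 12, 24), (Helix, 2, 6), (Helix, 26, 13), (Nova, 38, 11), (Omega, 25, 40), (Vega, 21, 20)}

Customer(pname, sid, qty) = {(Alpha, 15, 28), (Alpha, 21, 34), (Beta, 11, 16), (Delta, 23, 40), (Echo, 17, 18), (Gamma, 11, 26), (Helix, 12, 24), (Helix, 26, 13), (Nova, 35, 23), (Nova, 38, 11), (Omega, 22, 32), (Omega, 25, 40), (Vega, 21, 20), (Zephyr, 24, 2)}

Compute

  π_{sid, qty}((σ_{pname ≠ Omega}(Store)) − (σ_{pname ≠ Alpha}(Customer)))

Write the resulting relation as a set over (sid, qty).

{(1, 40), (12, 8), (2, 6), (23, 21), (7, 11)}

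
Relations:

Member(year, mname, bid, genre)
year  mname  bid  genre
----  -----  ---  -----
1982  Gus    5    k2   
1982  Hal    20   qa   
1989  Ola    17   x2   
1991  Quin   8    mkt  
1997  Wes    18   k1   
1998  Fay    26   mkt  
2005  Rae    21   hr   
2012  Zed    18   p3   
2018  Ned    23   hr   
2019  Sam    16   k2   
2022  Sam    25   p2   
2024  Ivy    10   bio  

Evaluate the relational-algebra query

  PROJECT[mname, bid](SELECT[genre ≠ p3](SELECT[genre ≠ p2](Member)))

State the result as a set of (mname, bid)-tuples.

Apply σ_{genre ≠ p2}; surviving tuples: {(1982, Gus, 5, k2), (1982, Hal, 20, qa), (1989, Ola, 17, x2), (1991, Quin, 8, mkt), (1997, Wes, 18, k1), (1998, Fay, 26, mkt), (2005, Rae, 21, hr), (2012, Zed, 18, p3), (2018, Ned, 23, hr), (2019, Sam, 16, k2), (2024, Ivy, 10, bio)}
Apply σ_{genre ≠ p3}; surviving tuples: {(1982, Gus, 5, k2), (1982, Hal, 20, qa), (1989, Ola, 17, x2), (1991, Quin, 8, mkt), (1997, Wes, 18, k1), (1998, Fay, 26, mkt), (2005, Rae, 21, hr), (2018, Ned, 23, hr), (2019, Sam, 16, k2), (2024, Ivy, 10, bio)}
Keep only column(s) mname, bid: {(Fay, 26), (Gus, 5), (Hal, 20), (Ivy, 10), (Ned, 23), (Ola, 17), (Quin, 8), (Rae, 21), (Sam, 16), (Wes, 18)}

{(Fay, 26), (Gus, 5), (Hal, 20), (Ivy, 10), (Ned, 23), (Ola, 17), (Quin, 8), (Rae, 21), (Sam, 16), (Wes, 18)}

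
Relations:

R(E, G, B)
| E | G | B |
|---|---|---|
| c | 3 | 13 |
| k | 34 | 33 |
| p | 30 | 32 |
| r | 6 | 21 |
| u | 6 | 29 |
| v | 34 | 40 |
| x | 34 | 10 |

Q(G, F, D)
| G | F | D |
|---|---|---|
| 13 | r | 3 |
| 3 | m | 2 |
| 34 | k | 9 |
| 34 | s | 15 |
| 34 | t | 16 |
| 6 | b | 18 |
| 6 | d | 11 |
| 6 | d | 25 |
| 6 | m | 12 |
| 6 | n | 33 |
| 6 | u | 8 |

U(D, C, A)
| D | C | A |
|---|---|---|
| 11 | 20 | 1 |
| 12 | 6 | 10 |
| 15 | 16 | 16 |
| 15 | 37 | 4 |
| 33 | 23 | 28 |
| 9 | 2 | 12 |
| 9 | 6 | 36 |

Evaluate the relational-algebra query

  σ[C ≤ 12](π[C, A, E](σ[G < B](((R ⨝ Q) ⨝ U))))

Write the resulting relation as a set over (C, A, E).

R ⋈ Q (natural join on G): {(c, 3, 13, m, 2), (k, 34, 33, k, 9), (k, 34, 33, s, 15), (k, 34, 33, t, 16), (r, 6, 21, b, 18), (r, 6, 21, d, 11), (r, 6, 21, d, 25), (r, 6, 21, m, 12), (r, 6, 21, n, 33), (r, 6, 21, u, 8), (u, 6, 29, b, 18), (u, 6, 29, d, 11), (u, 6, 29, d, 25), (u, 6, 29, m, 12), (u, 6, 29, n, 33), (u, 6, 29, u, 8), (v, 34, 40, k, 9), (v, 34, 40, s, 15), (v, 34, 40, t, 16), (x, 34, 10, k, 9), (x, 34, 10, s, 15), (x, 34, 10, t, 16)}
(R ⨝ Q) ⋈ U (natural join on D): {(k, 34, 33, k, 9, 2, 12), (k, 34, 33, k, 9, 6, 36), (k, 34, 33, s, 15, 16, 16), (k, 34, 33, s, 15, 37, 4), (r, 6, 21, d, 11, 20, 1), (r, 6, 21, m, 12, 6, 10), (r, 6, 21, n, 33, 23, 28), (u, 6, 29, d, 11, 20, 1), (u, 6, 29, m, 12, 6, 10), (u, 6, 29, n, 33, 23, 28), (v, 34, 40, k, 9, 2, 12), (v, 34, 40, k, 9, 6, 36), (v, 34, 40, s, 15, 16, 16), (v, 34, 40, s, 15, 37, 4), (x, 34, 10, k, 9, 2, 12), (x, 34, 10, k, 9, 6, 36), (x, 34, 10, s, 15, 16, 16), (x, 34, 10, s, 15, 37, 4)}
Apply σ_{G < B}; surviving tuples: {(r, 6, 21, d, 11, 20, 1), (r, 6, 21, m, 12, 6, 10), (r, 6, 21, n, 33, 23, 28), (u, 6, 29, d, 11, 20, 1), (u, 6, 29, m, 12, 6, 10), (u, 6, 29, n, 33, 23, 28), (v, 34, 40, k, 9, 2, 12), (v, 34, 40, k, 9, 6, 36), (v, 34, 40, s, 15, 16, 16), (v, 34, 40, s, 15, 37, 4)}
Keep only column(s) C, A, E: {(16, 16, v), (2, 12, v), (20, 1, r), (20, 1, u), (23, 28, r), (23, 28, u), (37, 4, v), (6, 10, r), (6, 10, u), (6, 36, v)}
Apply σ_{C ≤ 12}; surviving tuples: {(2, 12, v), (6, 10, r), (6, 10, u), (6, 36, v)}

{(2, 12, v), (6, 10, r), (6, 10, u), (6, 36, v)}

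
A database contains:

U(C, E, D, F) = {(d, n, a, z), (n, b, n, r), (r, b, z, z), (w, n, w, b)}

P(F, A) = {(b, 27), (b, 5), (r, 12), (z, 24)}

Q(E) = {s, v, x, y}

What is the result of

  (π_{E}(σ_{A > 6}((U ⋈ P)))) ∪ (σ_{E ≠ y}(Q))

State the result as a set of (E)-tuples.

Joining U and P on F yields {(d, n, a, z, 24), (n, b, n, r, 12), (r, b, z, z, 24), (w, n, w, b, 27), (w, n, w, b, 5)}.
Selection A > 6: {(d, n, a, z, 24), (n, b, n, r, 12), (r, b, z, z, 24), (w, n, w, b, 27)}
Projecting to E (2 duplicate(s) eliminated): {b, n}
Selection E ≠ y: {s, v, x}
Taking the union: {b, n, s, v, x}

{b, n, s, v, x}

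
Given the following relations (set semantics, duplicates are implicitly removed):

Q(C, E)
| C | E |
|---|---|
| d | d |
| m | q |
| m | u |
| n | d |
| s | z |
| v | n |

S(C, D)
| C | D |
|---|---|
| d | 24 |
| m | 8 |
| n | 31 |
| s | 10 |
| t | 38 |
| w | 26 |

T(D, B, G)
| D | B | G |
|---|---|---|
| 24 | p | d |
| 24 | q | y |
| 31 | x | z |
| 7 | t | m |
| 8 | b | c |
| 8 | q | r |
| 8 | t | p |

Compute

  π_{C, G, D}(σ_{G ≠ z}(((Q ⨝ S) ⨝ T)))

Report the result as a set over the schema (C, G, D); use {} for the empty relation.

{(d, d, 24), (d, y, 24), (m, c, 8), (m, p, 8), (m, r, 8)}

Natural join on C: {(d, d, 24), (m, q, 8), (m, u, 8), (n, d, 31), (s, z, 10)}
Natural join on D: {(d, d, 24, p, d), (d, d, 24, q, y), (m, q, 8, b, c), (m, q, 8, q, r), (m, q, 8, t, p), (m, u, 8, b, c), (m, u, 8, q, r), (m, u, 8, t, p), (n, d, 31, x, z)}
Apply σ_{G ≠ z}; surviving tuples: {(d, d, 24, p, d), (d, d, 24, q, y), (m, q, 8, b, c), (m, q, 8, q, r), (m, q, 8, t, p), (m, u, 8, b, c), (m, u, 8, q, r), (m, u, 8, t, p)}
Projecting to C, G, D (3 duplicate(s) eliminated): {(d, d, 24), (d, y, 24), (m, c, 8), (m, p, 8), (m, r, 8)}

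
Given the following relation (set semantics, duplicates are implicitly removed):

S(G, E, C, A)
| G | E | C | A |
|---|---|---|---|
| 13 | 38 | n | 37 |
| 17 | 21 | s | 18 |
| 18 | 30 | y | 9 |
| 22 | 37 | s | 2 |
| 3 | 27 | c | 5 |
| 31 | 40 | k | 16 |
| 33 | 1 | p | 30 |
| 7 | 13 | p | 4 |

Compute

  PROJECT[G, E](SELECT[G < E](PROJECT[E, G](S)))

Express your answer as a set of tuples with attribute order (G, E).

Projecting to E, G: {(1, 33), (13, 7), (21, 17), (27, 3), (30, 18), (37, 22), (38, 13), (40, 31)}
σ[G < E]: keep tuples satisfying G < E → {(13, 7), (21, 17), (27, 3), (30, 18), (37, 22), (38, 13), (40, 31)}
Projecting to G, E: {(13, 38), (17, 21), (18, 30), (22, 37), (3, 27), (31, 40), (7, 13)}

{(13, 38), (17, 21), (18, 30), (22, 37), (3, 27), (31, 40), (7, 13)}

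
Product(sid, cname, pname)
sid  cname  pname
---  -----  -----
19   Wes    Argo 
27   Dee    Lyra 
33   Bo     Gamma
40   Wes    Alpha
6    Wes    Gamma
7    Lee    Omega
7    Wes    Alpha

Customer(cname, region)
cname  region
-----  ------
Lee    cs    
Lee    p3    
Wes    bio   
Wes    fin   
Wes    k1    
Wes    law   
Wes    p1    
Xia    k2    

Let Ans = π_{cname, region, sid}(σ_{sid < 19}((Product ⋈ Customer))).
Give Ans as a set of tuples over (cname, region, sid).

Natural join on cname: {(19, Wes, Argo, bio), (19, Wes, Argo, fin), (19, Wes, Argo, k1), (19, Wes, Argo, law), (19, Wes, Argo, p1), (40, Wes, Alpha, bio), (40, Wes, Alpha, fin), (40, Wes, Alpha, k1), (40, Wes, Alpha, law), (40, Wes, Alpha, p1), (6, Wes, Gamma, bio), (6, Wes, Gamma, fin), (6, Wes, Gamma, k1), (6, Wes, Gamma, law), (6, Wes, Gamma, p1), (7, Lee, Omega, cs), (7, Lee, Omega, p3), (7, Wes, Alpha, bio), (7, Wes, Alpha, fin), (7, Wes, Alpha, k1), (7, Wes, Alpha, law), (7, Wes, Alpha, p1)}
σ[sid < 19]: keep tuples satisfying sid < 19 → {(6, Wes, Gamma, bio), (6, Wes, Gamma, fin), (6, Wes, Gamma, k1), (6, Wes, Gamma, law), (6, Wes, Gamma, p1), (7, Lee, Omega, cs), (7, Lee, Omega, p3), (7, Wes, Alpha, bio), (7, Wes, Alpha, fin), (7, Wes, Alpha, k1), (7, Wes, Alpha, law), (7, Wes, Alpha, p1)}
Projecting to cname, region, sid: {(Lee, cs, 7), (Lee, p3, 7), (Wes, bio, 6), (Wes, bio, 7), (Wes, fin, 6), (Wes, fin, 7), (Wes, k1, 6), (Wes, k1, 7), (Wes, law, 6), (Wes, law, 7), (Wes, p1, 6), (Wes, p1, 7)}

{(Lee, cs, 7), (Lee, p3, 7), (Wes, bio, 6), (Wes, bio, 7), (Wes, fin, 6), (Wes, fin, 7), (Wes, k1, 6), (Wes, k1, 7), (Wes, law, 6), (Wes, law, 7), (Wes, p1, 6), (Wes, p1, 7)}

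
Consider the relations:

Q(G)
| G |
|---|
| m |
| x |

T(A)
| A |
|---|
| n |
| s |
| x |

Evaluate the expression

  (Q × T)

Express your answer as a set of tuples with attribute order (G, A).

{(m, n), (m, s), (m, x), (x, n), (x, s), (x, x)}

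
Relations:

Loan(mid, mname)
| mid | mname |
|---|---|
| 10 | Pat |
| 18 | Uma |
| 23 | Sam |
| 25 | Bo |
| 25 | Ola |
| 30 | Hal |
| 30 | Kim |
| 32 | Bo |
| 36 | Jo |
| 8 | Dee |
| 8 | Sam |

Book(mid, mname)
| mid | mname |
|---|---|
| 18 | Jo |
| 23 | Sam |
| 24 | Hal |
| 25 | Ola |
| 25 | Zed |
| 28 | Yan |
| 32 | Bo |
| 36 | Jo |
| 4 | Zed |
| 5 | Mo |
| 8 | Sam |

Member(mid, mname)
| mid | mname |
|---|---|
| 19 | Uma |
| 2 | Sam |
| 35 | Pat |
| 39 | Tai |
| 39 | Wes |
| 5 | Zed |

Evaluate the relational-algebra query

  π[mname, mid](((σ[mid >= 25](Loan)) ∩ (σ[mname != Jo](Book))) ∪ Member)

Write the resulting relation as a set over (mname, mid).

{(Bo, 32), (Ola, 25), (Pat, 35), (Sam, 2), (Tai, 39), (Uma, 19), (Wes, 39), (Zed, 5)}

Selection mid >= 25: {(25, Bo), (25, Ola), (30, Hal), (30, Kim), (32, Bo), (36, Jo)}
Selection mname != Jo: {(23, Sam), (24, Hal), (25, Ola), (25, Zed), (28, Yan), (32, Bo), (4, Zed), (5, Mo), (8, Sam)}
Set intersection of the two operands is {(25, Ola), (32, Bo)}.
Set union of the two operands is {(19, Uma), (2, Sam), (25, Ola), (32, Bo), (35, Pat), (39, Tai), (39, Wes), (5, Zed)}.
Keep only column(s) mname, mid: {(Bo, 32), (Ola, 25), (Pat, 35), (Sam, 2), (Tai, 39), (Uma, 19), (Wes, 39), (Zed, 5)}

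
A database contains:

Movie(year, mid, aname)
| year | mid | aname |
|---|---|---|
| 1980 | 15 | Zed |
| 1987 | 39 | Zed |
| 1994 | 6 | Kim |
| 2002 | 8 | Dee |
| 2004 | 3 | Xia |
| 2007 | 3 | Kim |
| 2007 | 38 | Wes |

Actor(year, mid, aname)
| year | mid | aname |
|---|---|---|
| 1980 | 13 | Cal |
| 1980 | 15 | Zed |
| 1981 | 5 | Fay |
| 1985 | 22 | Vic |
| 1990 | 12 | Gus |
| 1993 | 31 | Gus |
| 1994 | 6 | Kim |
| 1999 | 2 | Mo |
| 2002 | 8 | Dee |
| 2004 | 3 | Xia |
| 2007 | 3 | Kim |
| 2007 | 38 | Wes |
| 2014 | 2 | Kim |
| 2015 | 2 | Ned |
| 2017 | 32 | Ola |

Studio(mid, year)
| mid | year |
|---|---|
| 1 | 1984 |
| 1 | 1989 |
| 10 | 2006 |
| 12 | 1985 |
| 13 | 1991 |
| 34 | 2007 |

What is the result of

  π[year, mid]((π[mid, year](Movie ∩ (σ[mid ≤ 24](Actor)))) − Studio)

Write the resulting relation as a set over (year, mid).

{(1980, 15), (1994, 6), (2002, 8), (2004, 3), (2007, 3)}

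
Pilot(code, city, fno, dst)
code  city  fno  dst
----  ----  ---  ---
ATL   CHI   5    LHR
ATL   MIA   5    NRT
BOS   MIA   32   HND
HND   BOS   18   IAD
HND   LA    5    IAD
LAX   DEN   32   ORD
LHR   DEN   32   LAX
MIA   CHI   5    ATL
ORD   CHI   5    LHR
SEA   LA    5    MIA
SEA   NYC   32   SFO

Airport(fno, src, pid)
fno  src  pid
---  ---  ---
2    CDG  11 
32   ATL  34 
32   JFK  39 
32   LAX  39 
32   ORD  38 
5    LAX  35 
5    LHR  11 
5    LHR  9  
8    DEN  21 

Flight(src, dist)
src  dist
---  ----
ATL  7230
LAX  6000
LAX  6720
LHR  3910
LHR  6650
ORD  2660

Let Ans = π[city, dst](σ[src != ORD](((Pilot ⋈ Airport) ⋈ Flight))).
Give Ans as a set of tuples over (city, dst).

{(CHI, ATL), (CHI, LHR), (DEN, LAX), (DEN, ORD), (LA, IAD), (LA, MIA), (MIA, HND), (MIA, NRT), (NYC, SFO)}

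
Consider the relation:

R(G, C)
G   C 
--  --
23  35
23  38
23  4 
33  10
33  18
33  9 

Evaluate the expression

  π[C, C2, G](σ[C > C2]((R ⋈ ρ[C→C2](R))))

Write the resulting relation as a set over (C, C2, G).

{(10, 9, 33), (18, 10, 33), (18, 9, 33), (35, 4, 23), (38, 35, 23), (38, 4, 23)}

ρ[C→C2]: schema becomes (G, C2); tuples unchanged.
R ⋈ ρ[C→C2](R) (natural join on G): {(23, 35, 35), (23, 35, 38), (23, 35, 4), (23, 38, 35), (23, 38, 38), (23, 38, 4), (23, 4, 35), (23, 4, 38), (23, 4, 4), (33, 10, 10), (33, 10, 18), (33, 10, 9), (33, 18, 10), (33, 18, 18), (33, 18, 9), (33, 9, 10), (33, 9, 18), (33, 9, 9)}
Selection C > C2: {(23, 35, 4), (23, 38, 35), (23, 38, 4), (33, 10, 9), (33, 18, 10), (33, 18, 9)}
Projecting to C, C2, G: {(10, 9, 33), (18, 10, 33), (18, 9, 33), (35, 4, 23), (38, 35, 23), (38, 4, 23)}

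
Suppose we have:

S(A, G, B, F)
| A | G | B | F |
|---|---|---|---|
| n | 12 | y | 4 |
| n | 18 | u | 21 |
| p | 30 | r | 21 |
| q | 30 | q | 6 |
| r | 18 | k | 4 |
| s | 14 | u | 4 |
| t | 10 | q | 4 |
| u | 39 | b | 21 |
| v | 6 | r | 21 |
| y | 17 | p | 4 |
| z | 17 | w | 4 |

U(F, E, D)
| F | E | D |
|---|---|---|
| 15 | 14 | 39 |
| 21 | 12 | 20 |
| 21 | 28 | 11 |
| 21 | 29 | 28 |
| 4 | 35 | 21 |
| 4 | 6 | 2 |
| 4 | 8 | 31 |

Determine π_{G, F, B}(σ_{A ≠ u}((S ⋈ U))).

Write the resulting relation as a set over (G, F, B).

{(10, 4, q), (12, 4, y), (14, 4, u), (17, 4, p), (17, 4, w), (18, 21, u), (18, 4, k), (30, 21, r), (6, 21, r)}

Joining S and U on F yields {(n, 12, y, 4, 35, 21), (n, 12, y, 4, 6, 2), (n, 12, y, 4, 8, 31), (n, 18, u, 21, 12, 20), (n, 18, u, 21, 28, 11), (n, 18, u, 21, 29, 28), (p, 30, r, 21, 12, 20), (p, 30, r, 21, 28, 11), (p, 30, r, 21, 29, 28), (r, 18, k, 4, 35, 21), (r, 18, k, 4, 6, 2), (r, 18, k, 4, 8, 31), (s, 14, u, 4, 35, 21), (s, 14, u, 4, 6, 2), (s, 14, u, 4, 8, 31), (t, 10, q, 4, 35, 21), (t, 10, q, 4, 6, 2), (t, 10, q, 4, 8, 31), (u, 39, b, 21, 12, 20), (u, 39, b, 21, 28, 11), (u, 39, b, 21, 29, 28), (v, 6, r, 21, 12, 20), (v, 6, r, 21, 28, 11), (v, 6, r, 21, 29, 28), (y, 17, p, 4, 35, 21), (y, 17, p, 4, 6, 2), (y, 17, p, 4, 8, 31), (z, 17, w, 4, 35, 21), (z, 17, w, 4, 6, 2), (z, 17, w, 4, 8, 31)}.
Filtering on A ≠ u leaves {(n, 12, y, 4, 35, 21), (n, 12, y, 4, 6, 2), (n, 12, y, 4, 8, 31), (n, 18, u, 21, 12, 20), (n, 18, u, 21, 28, 11), (n, 18, u, 21, 29, 28), (p, 30, r, 21, 12, 20), (p, 30, r, 21, 28, 11), (p, 30, r, 21, 29, 28), (r, 18, k, 4, 35, 21), (r, 18, k, 4, 6, 2), (r, 18, k, 4, 8, 31), (s, 14, u, 4, 35, 21), (s, 14, u, 4, 6, 2), (s, 14, u, 4, 8, 31), (t, 10, q, 4, 35, 21), (t, 10, q, 4, 6, 2), (t, 10, q, 4, 8, 31), (v, 6, r, 21, 12, 20), (v, 6, r, 21, 28, 11), (v, 6, r, 21, 29, 28), (y, 17, p, 4, 35, 21), (y, 17, p, 4, 6, 2), (y, 17, p, 4, 8, 31), (z, 17, w, 4, 35, 21), (z, 17, w, 4, 6, 2), (z, 17, w, 4, 8, 31)}.
Keep only column(s) G, F, B (18 duplicate(s) eliminated): {(10, 4, q), (12, 4, y), (14, 4, u), (17, 4, p), (17, 4, w), (18, 21, u), (18, 4, k), (30, 21, r), (6, 21, r)}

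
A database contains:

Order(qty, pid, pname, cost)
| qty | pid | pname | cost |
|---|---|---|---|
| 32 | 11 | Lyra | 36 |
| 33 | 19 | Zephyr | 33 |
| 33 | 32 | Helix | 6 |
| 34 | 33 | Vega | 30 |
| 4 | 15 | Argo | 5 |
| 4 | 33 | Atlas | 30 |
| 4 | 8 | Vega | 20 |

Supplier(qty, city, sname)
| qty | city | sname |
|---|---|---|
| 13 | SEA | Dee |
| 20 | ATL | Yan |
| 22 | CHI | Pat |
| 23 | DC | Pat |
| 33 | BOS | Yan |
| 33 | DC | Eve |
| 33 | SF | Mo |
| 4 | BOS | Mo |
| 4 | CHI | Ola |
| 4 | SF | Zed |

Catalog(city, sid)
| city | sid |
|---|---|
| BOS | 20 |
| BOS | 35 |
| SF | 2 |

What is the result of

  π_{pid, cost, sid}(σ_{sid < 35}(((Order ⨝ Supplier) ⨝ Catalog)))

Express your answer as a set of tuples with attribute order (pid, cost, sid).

Joining Order and Supplier on qty yields {(33, 19, Zephyr, 33, BOS, Yan), (33, 19, Zephyr, 33, DC, Eve), (33, 19, Zephyr, 33, SF, Mo), (33, 32, Helix, 6, BOS, Yan), (33, 32, Helix, 6, DC, Eve), (33, 32, Helix, 6, SF, Mo), (4, 15, Argo, 5, BOS, Mo), (4, 15, Argo, 5, CHI, Ola), (4, 15, Argo, 5, SF, Zed), (4, 33, Atlas, 30, BOS, Mo), (4, 33, Atlas, 30, CHI, Ola), (4, 33, Atlas, 30, SF, Zed), (4, 8, Vega, 20, BOS, Mo), (4, 8, Vega, 20, CHI, Ola), (4, 8, Vega, 20, SF, Zed)}.
Joining (Order ⨝ Supplier) and Catalog on city yields {(33, 19, Zephyr, 33, BOS, Yan, 20), (33, 19, Zephyr, 33, BOS, Yan, 35), (33, 19, Zephyr, 33, SF, Mo, 2), (33, 32, Helix, 6, BOS, Yan, 20), (33, 32, Helix, 6, BOS, Yan, 35), (33, 32, Helix, 6, SF, Mo, 2), (4, 15, Argo, 5, BOS, Mo, 20), (4, 15, Argo, 5, BOS, Mo, 35), (4, 15, Argo, 5, SF, Zed, 2), (4, 33, Atlas, 30, BOS, Mo, 20), (4, 33, Atlas, 30, BOS, Mo, 35), (4, 33, Atlas, 30, SF, Zed, 2), (4, 8, Vega, 20, BOS, Mo, 20), (4, 8, Vega, 20, BOS, Mo, 35), (4, 8, Vega, 20, SF, Zed, 2)}.
Selection sid < 35: {(33, 19, Zephyr, 33, BOS, Yan, 20), (33, 19, Zephyr, 33, SF, Mo, 2), (33, 32, Helix, 6, BOS, Yan, 20), (33, 32, Helix, 6, SF, Mo, 2), (4, 15, Argo, 5, BOS, Mo, 20), (4, 15, Argo, 5, SF, Zed, 2), (4, 33, Atlas, 30, BOS, Mo, 20), (4, 33, Atlas, 30, SF, Zed, 2), (4, 8, Vega, 20, BOS, Mo, 20), (4, 8, Vega, 20, SF, Zed, 2)}
π_{pid, cost, sid} gives {(15, 5, 2), (15, 5, 20), (19, 33, 2), (19, 33, 20), (32, 6, 2), (32, 6, 20), (33, 30, 2), (33, 30, 20), (8, 20, 2), (8, 20, 20)}.

{(15, 5, 2), (15, 5, 20), (19, 33, 2), (19, 33, 20), (32, 6, 2), (32, 6, 20), (33, 30, 2), (33, 30, 20), (8, 20, 2), (8, 20, 20)}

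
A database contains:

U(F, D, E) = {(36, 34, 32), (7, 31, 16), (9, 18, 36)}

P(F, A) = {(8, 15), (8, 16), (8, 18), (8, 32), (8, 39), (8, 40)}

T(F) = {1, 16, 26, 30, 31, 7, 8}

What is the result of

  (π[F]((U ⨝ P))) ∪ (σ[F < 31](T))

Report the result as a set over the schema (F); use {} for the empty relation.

{1, 16, 26, 30, 7, 8}

U ⋈ P (natural join on F): {}
π_{F} gives {}.
Filtering on F < 31 leaves {1, 16, 26, 30, 7, 8}.
Set union of the two operands is {1, 16, 26, 30, 7, 8}.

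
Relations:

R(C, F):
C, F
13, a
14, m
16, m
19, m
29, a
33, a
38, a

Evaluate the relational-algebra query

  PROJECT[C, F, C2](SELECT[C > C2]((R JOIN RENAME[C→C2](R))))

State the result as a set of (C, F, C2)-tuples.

ρ[C→C2]: schema becomes (C2, F); tuples unchanged.
Joining R and RENAME[C→C2](R) on F yields {(13, a, 13), (13, a, 29), (13, a, 33), (13, a, 38), (14, m, 14), (14, m, 16), (14, m, 19), (16, m, 14), (16, m, 16), (16, m, 19), (19, m, 14), (19, m, 16), (19, m, 19), (29, a, 13), (29, a, 29), (29, a, 33), (29, a, 38), (33, a, 13), (33, a, 29), (33, a, 33), (33, a, 38), (38, a, 13), (38, a, 29), (38, a, 33), (38, a, 38)}.
Apply σ_{C > C2}; surviving tuples: {(16, m, 14), (19, m, 14), (19, m, 16), (29, a, 13), (33, a, 13), (33, a, 29), (38, a, 13), (38, a, 29), (38, a, 33)}
π[C, F, C2]: project onto (C, F, C2) → {(16, m, 14), (19, m, 14), (19, m, 16), (29, a, 13), (33, a, 13), (33, a, 29), (38, a, 13), (38, a, 29), (38, a, 33)}

{(16, m, 14), (19, m, 14), (19, m, 16), (29, a, 13), (33, a, 13), (33, a, 29), (38, a, 13), (38, a, 29), (38, a, 33)}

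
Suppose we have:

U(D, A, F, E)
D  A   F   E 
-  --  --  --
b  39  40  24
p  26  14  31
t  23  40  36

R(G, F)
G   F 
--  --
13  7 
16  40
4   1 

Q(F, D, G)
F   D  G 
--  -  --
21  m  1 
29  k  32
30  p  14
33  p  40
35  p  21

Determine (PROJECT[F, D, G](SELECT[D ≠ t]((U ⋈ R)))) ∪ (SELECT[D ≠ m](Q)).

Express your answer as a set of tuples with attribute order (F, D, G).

{(29, k, 32), (30, p, 14), (33, p, 40), (35, p, 21), (40, b, 16)}

Joining U and R on F yields {(b, 39, 40, 24, 16), (t, 23, 40, 36, 16)}.
Filtering on D ≠ t leaves {(b, 39, 40, 24, 16)}.
π[F, D, G]: project onto (F, D, G) → {(40, b, 16)}
Filtering on D ≠ m leaves {(29, k, 32), (30, p, 14), (33, p, 40), (35, p, 21)}.
Union: {(40, b, 16)} with {(29, k, 32), (30, p, 14), (33, p, 40), (35, p, 21)} → {(29, k, 32), (30, p, 14), (33, p, 40), (35, p, 21), (40, b, 16)}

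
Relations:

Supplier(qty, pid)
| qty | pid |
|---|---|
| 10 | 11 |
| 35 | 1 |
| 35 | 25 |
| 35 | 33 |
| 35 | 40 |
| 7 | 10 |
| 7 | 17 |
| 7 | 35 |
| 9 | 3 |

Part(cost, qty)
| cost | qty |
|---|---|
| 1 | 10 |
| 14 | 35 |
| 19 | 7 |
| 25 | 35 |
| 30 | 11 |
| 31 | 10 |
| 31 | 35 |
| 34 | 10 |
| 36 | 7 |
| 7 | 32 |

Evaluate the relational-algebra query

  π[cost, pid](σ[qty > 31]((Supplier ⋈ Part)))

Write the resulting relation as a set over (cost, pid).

Joining Supplier and Part on qty yields {(10, 11, 1), (10, 11, 31), (10, 11, 34), (35, 1, 14), (35, 1, 25), (35, 1, 31), (35, 25, 14), (35, 25, 25), (35, 25, 31), (35, 33, 14), (35, 33, 25), (35, 33, 31), (35, 40, 14), (35, 40, 25), (35, 40, 31), (7, 10, 19), (7, 10, 36), (7, 17, 19), (7, 17, 36), (7, 35, 19), (7, 35, 36)}.
Filtering on qty > 31 leaves {(35, 1, 14), (35, 1, 25), (35, 1, 31), (35, 25, 14), (35, 25, 25), (35, 25, 31), (35, 33, 14), (35, 33, 25), (35, 33, 31), (35, 40, 14), (35, 40, 25), (35, 40, 31)}.
Keep only column(s) cost, pid: {(14, 1), (14, 25), (14, 33), (14, 40), (25, 1), (25, 25), (25, 33), (25, 40), (31, 1), (31, 25), (31, 33), (31, 40)}

{(14, 1), (14, 25), (14, 33), (14, 40), (25, 1), (25, 25), (25, 33), (25, 40), (31, 1), (31, 25), (31, 33), (31, 40)}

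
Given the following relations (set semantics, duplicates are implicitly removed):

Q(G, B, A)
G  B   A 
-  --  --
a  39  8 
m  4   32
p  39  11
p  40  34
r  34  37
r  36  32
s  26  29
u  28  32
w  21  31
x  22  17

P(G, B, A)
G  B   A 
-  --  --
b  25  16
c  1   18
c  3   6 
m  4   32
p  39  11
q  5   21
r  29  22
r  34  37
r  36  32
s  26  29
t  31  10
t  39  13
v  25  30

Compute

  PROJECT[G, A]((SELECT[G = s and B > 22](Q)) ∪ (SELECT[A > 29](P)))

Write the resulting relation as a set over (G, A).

{(m, 32), (r, 32), (r, 37), (s, 29), (v, 30)}

Apply σ_{G = s and B > 22}; surviving tuples: {(s, 26, 29)}
Apply σ_{A > 29}; surviving tuples: {(m, 4, 32), (r, 34, 37), (r, 36, 32), (v, 25, 30)}
Union: {(s, 26, 29)} with {(m, 4, 32), (r, 34, 37), (r, 36, 32), (v, 25, 30)} → {(m, 4, 32), (r, 34, 37), (r, 36, 32), (s, 26, 29), (v, 25, 30)}
Keep only column(s) G, A: {(m, 32), (r, 32), (r, 37), (s, 29), (v, 30)}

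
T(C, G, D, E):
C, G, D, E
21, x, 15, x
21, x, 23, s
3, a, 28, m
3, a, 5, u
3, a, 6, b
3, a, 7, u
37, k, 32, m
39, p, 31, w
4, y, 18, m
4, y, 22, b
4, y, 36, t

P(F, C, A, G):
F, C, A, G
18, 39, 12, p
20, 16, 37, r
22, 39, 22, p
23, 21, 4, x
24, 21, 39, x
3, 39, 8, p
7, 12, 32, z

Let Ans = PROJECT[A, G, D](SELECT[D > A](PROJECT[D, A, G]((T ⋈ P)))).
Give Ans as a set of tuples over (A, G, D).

{(12, p, 31), (22, p, 31), (4, x, 15), (4, x, 23), (8, p, 31)}

T ⋈ P (natural join on C, G): {(21, x, 15, x, 23, 4), (21, x, 15, x, 24, 39), (21, x, 23, s, 23, 4), (21, x, 23, s, 24, 39), (39, p, 31, w, 18, 12), (39, p, 31, w, 22, 22), (39, p, 31, w, 3, 8)}
Projecting to D, A, G: {(15, 39, x), (15, 4, x), (23, 39, x), (23, 4, x), (31, 12, p), (31, 22, p), (31, 8, p)}
Filtering on D > A leaves {(15, 4, x), (23, 4, x), (31, 12, p), (31, 22, p), (31, 8, p)}.
Projecting to A, G, D: {(12, p, 31), (22, p, 31), (4, x, 15), (4, x, 23), (8, p, 31)}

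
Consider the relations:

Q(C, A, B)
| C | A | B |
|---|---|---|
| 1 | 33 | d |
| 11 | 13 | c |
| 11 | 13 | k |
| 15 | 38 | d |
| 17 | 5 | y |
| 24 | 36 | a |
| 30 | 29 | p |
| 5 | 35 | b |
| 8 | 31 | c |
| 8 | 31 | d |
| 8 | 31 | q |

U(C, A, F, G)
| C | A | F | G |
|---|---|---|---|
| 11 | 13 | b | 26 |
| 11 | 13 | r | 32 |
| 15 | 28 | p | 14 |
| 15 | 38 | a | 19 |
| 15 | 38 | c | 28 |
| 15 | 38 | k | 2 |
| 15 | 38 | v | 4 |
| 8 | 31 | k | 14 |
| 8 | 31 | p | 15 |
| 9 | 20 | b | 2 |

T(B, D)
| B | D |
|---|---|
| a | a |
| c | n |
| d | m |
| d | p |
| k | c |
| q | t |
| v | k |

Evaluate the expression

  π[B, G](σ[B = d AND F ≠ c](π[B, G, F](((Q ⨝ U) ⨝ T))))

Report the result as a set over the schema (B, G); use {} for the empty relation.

{(d, 14), (d, 15), (d, 19), (d, 2), (d, 4)}

Natural join on C, A: {(11, 13, c, b, 26), (11, 13, c, r, 32), (11, 13, k, b, 26), (11, 13, k, r, 32), (15, 38, d, a, 19), (15, 38, d, c, 28), (15, 38, d, k, 2), (15, 38, d, v, 4), (8, 31, c, k, 14), (8, 31, c, p, 15), (8, 31, d, k, 14), (8, 31, d, p, 15), (8, 31, q, k, 14), (8, 31, q, p, 15)}
Natural join on B: {(11, 13, c, b, 26, n), (11, 13, c, r, 32, n), (11, 13, k, b, 26, c), (11, 13, k, r, 32, c), (15, 38, d, a, 19, m), (15, 38, d, a, 19, p), (15, 38, d, c, 28, m), (15, 38, d, c, 28, p), (15, 38, d, k, 2, m), (15, 38, d, k, 2, p), (15, 38, d, v, 4, m), (15, 38, d, v, 4, p), (8, 31, c, k, 14, n), (8, 31, c, p, 15, n), (8, 31, d, k, 14, m), (8, 31, d, k, 14, p), (8, 31, d, p, 15, m), (8, 31, d, p, 15, p), (8, 31, q, k, 14, t), (8, 31, q, p, 15, t)}
π[B, G, F]: project onto (B, G, F) (6 duplicate(s) eliminated) → {(c, 14, k), (c, 15, p), (c, 26, b), (c, 32, r), (d, 14, k), (d, 15, p), (d, 19, a), (d, 2, k), (d, 28, c), (d, 4, v), (k, 26, b), (k, 32, r), (q, 14, k), (q, 15, p)}
Apply σ_{B = d AND F ≠ c}; surviving tuples: {(d, 14, k), (d, 15, p), (d, 19, a), (d, 2, k), (d, 4, v)}
π[B, G]: project onto (B, G) → {(d, 14), (d, 15), (d, 19), (d, 2), (d, 4)}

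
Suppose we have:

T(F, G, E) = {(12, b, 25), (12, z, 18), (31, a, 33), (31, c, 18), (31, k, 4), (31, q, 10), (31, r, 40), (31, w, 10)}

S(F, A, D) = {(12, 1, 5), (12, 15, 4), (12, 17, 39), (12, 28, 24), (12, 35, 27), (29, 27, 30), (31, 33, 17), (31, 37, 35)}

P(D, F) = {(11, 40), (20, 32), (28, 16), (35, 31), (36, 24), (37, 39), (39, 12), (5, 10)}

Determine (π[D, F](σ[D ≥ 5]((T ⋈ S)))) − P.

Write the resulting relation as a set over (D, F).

Joining T and S on F yields {(12, b, 25, 1, 5), (12, b, 25, 15, 4), (12, b, 25, 17, 39), (12, b, 25, 28, 24), (12, b, 25, 35, 27), (12, z, 18, 1, 5), (12, z, 18, 15, 4), (12, z, 18, 17, 39), (12, z, 18, 28, 24), (12, z, 18, 35, 27), (31, a, 33, 33, 17), (31, a, 33, 37, 35), (31, c, 18, 33, 17), (31, c, 18, 37, 35), (31, k, 4, 33, 17), (31, k, 4, 37, 35), (31, q, 10, 33, 17), (31, q, 10, 37, 35), (31, r, 40, 33, 17), (31, r, 40, 37, 35), (31, w, 10, 33, 17), (31, w, 10, 37, 35)}.
Selection D ≥ 5: {(12, b, 25, 1, 5), (12, b, 25, 17, 39), (12, b, 25, 28, 24), (12, b, 25, 35, 27), (12, z, 18, 1, 5), (12, z, 18, 17, 39), (12, z, 18, 28, 24), (12, z, 18, 35, 27), (31, a, 33, 33, 17), (31, a, 33, 37, 35), (31, c, 18, 33, 17), (31, c, 18, 37, 35), (31, k, 4, 33, 17), (31, k, 4, 37, 35), (31, q, 10, 33, 17), (31, q, 10, 37, 35), (31, r, 40, 33, 17), (31, r, 40, 37, 35), (31, w, 10, 33, 17), (31, w, 10, 37, 35)}
π[D, F]: project onto (D, F) (14 duplicate(s) eliminated) → {(17, 31), (24, 12), (27, 12), (35, 31), (39, 12), (5, 12)}
Difference: {(17, 31), (24, 12), (27, 12), (35, 31), (39, 12), (5, 12)} with {(11, 40), (20, 32), (28, 16), (35, 31), (36, 24), (37, 39), (39, 12), (5, 10)} → {(17, 31), (24, 12), (27, 12), (5, 12)}

{(17, 31), (24, 12), (27, 12), (5, 12)}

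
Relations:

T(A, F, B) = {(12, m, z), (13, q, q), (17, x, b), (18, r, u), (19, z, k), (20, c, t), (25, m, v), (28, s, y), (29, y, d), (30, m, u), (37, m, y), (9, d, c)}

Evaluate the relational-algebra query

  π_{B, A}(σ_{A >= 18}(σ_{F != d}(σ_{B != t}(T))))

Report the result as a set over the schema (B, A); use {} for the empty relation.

Apply σ_{B != t}; surviving tuples: {(12, m, z), (13, q, q), (17, x, b), (18, r, u), (19, z, k), (25, m, v), (28, s, y), (29, y, d), (30, m, u), (37, m, y), (9, d, c)}
Apply σ_{F != d}; surviving tuples: {(12, m, z), (13, q, q), (17, x, b), (18, r, u), (19, z, k), (25, m, v), (28, s, y), (29, y, d), (30, m, u), (37, m, y)}
Apply σ_{A >= 18}; surviving tuples: {(18, r, u), (19, z, k), (25, m, v), (28, s, y), (29, y, d), (30, m, u), (37, m, y)}
Keep only column(s) B, A: {(d, 29), (k, 19), (u, 18), (u, 30), (v, 25), (y, 28), (y, 37)}

{(d, 29), (k, 19), (u, 18), (u, 30), (v, 25), (y, 28), (y, 37)}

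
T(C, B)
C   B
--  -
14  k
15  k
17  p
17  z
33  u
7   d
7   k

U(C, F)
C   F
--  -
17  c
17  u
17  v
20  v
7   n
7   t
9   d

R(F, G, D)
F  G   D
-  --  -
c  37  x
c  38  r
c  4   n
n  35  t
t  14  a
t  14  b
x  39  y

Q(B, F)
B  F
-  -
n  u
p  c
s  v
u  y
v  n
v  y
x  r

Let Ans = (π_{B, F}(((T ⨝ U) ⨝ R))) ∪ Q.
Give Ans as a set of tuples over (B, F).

{(d, n), (d, t), (k, n), (k, t), (n, u), (p, c), (s, v), (u, y), (v, n), (v, y), (x, r), (z, c)}

T ⋈ U (natural join on C): {(17, p, c), (17, p, u), (17, p, v), (17, z, c), (17, z, u), (17, z, v), (7, d, n), (7, d, t), (7, k, n), (7, k, t)}
(T ⨝ U) ⋈ R (natural join on F): {(17, p, c, 37, x), (17, p, c, 38, r), (17, p, c, 4, n), (17, z, c, 37, x), (17, z, c, 38, r), (17, z, c, 4, n), (7, d, n, 35, t), (7, d, t, 14, a), (7, d, t, 14, b), (7, k, n, 35, t), (7, k, t, 14, a), (7, k, t, 14, b)}
Keep only column(s) B, F (6 duplicate(s) eliminated): {(d, n), (d, t), (k, n), (k, t), (p, c), (z, c)}
Taking the union: {(d, n), (d, t), (k, n), (k, t), (n, u), (p, c), (s, v), (u, y), (v, n), (v, y), (x, r), (z, c)}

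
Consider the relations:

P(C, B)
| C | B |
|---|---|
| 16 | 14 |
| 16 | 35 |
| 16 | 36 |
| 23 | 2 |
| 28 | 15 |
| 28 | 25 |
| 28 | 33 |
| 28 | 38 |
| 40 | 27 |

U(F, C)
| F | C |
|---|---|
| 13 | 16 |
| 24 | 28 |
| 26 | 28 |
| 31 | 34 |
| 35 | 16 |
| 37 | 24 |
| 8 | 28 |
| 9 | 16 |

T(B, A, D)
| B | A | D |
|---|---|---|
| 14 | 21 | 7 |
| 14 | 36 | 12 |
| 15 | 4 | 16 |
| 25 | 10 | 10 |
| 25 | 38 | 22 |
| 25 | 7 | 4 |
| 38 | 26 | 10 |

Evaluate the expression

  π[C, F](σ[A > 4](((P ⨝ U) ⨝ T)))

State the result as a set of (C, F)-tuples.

{(16, 13), (16, 35), (16, 9), (28, 24), (28, 26), (28, 8)}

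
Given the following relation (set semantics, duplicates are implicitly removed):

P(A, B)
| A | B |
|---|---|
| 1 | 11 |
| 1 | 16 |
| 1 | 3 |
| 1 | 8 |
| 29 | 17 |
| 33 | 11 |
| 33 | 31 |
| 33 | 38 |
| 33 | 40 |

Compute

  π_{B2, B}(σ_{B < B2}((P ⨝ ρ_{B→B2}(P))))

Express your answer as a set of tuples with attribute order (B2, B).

{(11, 3), (11, 8), (16, 11), (16, 3), (16, 8), (31, 11), (38, 11), (38, 31), (40, 11), (40, 31), (40, 38), (8, 3)}

ρ[B→B2]: schema becomes (A, B2); tuples unchanged.
Joining P and ρ_{B→B2}(P) on A yields {(1, 11, 11), (1, 11, 16), (1, 11, 3), (1, 11, 8), (1, 16, 11), (1, 16, 16), (1, 16, 3), (1, 16, 8), (1, 3, 11), (1, 3, 16), (1, 3, 3), (1, 3, 8), (1, 8, 11), (1, 8, 16), (1, 8, 3), (1, 8, 8), (29, 17, 17), (33, 11, 11), (33, 11, 31), (33, 11, 38), (33, 11, 40), (33, 31, 11), (33, 31, 31), (33, 31, 38), (33, 31, 40), (33, 38, 11), (33, 38, 31), (33, 38, 38), (33, 38, 40), (33, 40, 11), (33, 40, 31), (33, 40, 38), (33, 40, 40)}.
σ[B < B2]: keep tuples satisfying B < B2 → {(1, 11, 16), (1, 3, 11), (1, 3, 16), (1, 3, 8), (1, 8, 11), (1, 8, 16), (33, 11, 31), (33, 11, 38), (33, 11, 40), (33, 31, 38), (33, 31, 40), (33, 38, 40)}
π_{B2, B} gives {(11, 3), (11, 8), (16, 11), (16, 3), (16, 8), (31, 11), (38, 11), (38, 31), (40, 11), (40, 31), (40, 38), (8, 3)}.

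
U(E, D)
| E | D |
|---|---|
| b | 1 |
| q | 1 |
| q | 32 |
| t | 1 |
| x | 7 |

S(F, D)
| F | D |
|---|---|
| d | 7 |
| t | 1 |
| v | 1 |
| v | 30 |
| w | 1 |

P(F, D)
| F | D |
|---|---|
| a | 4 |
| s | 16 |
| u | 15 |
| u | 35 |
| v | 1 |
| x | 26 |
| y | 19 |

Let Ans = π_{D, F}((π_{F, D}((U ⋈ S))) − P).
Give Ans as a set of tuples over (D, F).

{(1, t), (1, w), (7, d)}

U ⋈ S (natural join on D): {(b, 1, t), (b, 1, v), (b, 1, w), (q, 1, t), (q, 1, v), (q, 1, w), (t, 1, t), (t, 1, v), (t, 1, w), (x, 7, d)}
Projecting to F, D (6 duplicate(s) eliminated): {(d, 7), (t, 1), (v, 1), (w, 1)}
Difference: {(d, 7), (t, 1), (v, 1), (w, 1)} with {(a, 4), (s, 16), (u, 15), (u, 35), (v, 1), (x, 26), (y, 19)} → {(d, 7), (t, 1), (w, 1)}
Projecting to D, F: {(1, t), (1, w), (7, d)}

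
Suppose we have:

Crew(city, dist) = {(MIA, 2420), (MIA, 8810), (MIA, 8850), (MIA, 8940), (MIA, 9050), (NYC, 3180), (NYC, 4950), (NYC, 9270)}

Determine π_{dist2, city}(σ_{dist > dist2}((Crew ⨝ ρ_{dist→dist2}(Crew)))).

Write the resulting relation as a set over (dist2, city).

ρ[dist→dist2]: schema becomes (city, dist2); tuples unchanged.
Natural join on city: {(MIA, 2420, 2420), (MIA, 2420, 8810), (MIA, 2420, 8850), (MIA, 2420, 8940), (MIA, 2420, 9050), (MIA, 8810, 2420), (MIA, 8810, 8810), (MIA, 8810, 8850), (MIA, 8810, 8940), (MIA, 8810, 9050), (MIA, 8850, 2420), (MIA, 8850, 8810), (MIA, 8850, 8850), (MIA, 8850, 8940), (MIA, 8850, 9050), (MIA, 8940, 2420), (MIA, 8940, 8810), (MIA, 8940, 8850), (MIA, 8940, 8940), (MIA, 8940, 9050), (MIA, 9050, 2420), (MIA, 9050, 8810), (MIA, 9050, 8850), (MIA, 9050, 8940), (MIA, 9050, 9050), (NYC, 3180, 3180), (NYC, 3180, 4950), (NYC, 3180, 9270), (NYC, 4950, 3180), (NYC, 4950, 4950), (NYC, 4950, 9270), (NYC, 9270, 3180), (NYC, 9270, 4950), (NYC, 9270, 9270)}
σ[dist > dist2]: keep tuples satisfying dist > dist2 → {(MIA, 8810, 2420), (MIA, 8850, 2420), (MIA, 8850, 8810), (MIA, 8940, 2420), (MIA, 8940, 8810), (MIA, 8940, 8850), (MIA, 9050, 2420), (MIA, 9050, 8810), (MIA, 9050, 8850), (MIA, 9050, 8940), (NYC, 4950, 3180), (NYC, 9270, 3180), (NYC, 9270, 4950)}
π[dist2, city]: project onto (dist2, city) (7 duplicate(s) eliminated) → {(2420, MIA), (3180, NYC), (4950, NYC), (8810, MIA), (8850, MIA), (8940, MIA)}

{(2420, MIA), (3180, NYC), (4950, NYC), (8810, MIA), (8850, MIA), (8940, MIA)}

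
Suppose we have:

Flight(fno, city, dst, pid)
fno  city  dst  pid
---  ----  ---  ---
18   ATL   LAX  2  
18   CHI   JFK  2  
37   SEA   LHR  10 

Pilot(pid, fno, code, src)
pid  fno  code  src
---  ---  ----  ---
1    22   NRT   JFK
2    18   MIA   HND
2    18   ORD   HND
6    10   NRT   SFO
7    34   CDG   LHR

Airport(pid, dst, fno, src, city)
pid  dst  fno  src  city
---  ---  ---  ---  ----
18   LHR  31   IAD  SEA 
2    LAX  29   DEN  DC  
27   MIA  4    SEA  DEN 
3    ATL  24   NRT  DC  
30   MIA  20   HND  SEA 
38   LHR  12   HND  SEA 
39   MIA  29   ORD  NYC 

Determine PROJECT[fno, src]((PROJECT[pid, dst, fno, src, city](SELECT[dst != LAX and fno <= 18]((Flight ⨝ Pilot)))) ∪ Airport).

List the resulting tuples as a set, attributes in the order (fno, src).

{(12, HND), (18, HND), (20, HND), (24, NRT), (29, DEN), (29, ORD), (31, IAD), (4, SEA)}

Flight ⋈ Pilot (natural join on fno, pid): {(18, ATL, LAX, 2, MIA, HND), (18, ATL, LAX, 2, ORD, HND), (18, CHI, JFK, 2, MIA, HND), (18, CHI, JFK, 2, ORD, HND)}
Selection dst != LAX and fno <= 18: {(18, CHI, JFK, 2, MIA, HND), (18, CHI, JFK, 2, ORD, HND)}
Keep only column(s) pid, dst, fno, src, city (1 duplicate(s) eliminated): {(2, JFK, 18, HND, CHI)}
Taking the union: {(18, LHR, 31, IAD, SEA), (2, JFK, 18, HND, CHI), (2, LAX, 29, DEN, DC), (27, MIA, 4, SEA, DEN), (3, ATL, 24, NRT, DC), (30, MIA, 20, HND, SEA), (38, LHR, 12, HND, SEA), (39, MIA, 29, ORD, NYC)}
Keep only column(s) fno, src: {(12, HND), (18, HND), (20, HND), (24, NRT), (29, DEN), (29, ORD), (31, IAD), (4, SEA)}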